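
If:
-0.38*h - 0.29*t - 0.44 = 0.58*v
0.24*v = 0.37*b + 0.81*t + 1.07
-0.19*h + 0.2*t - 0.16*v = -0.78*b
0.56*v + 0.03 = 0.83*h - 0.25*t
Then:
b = 0.32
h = -0.29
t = -1.43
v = 0.15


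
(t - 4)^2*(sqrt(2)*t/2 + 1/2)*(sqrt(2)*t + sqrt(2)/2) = t^4 - 15*t^3/2 + sqrt(2)*t^3/2 - 15*sqrt(2)*t^2/4 + 12*t^2 + 8*t + 6*sqrt(2)*t + 4*sqrt(2)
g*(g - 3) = g^2 - 3*g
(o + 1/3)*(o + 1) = o^2 + 4*o/3 + 1/3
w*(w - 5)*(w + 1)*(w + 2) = w^4 - 2*w^3 - 13*w^2 - 10*w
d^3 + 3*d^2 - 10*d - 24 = (d - 3)*(d + 2)*(d + 4)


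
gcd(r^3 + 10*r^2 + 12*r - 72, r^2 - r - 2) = r - 2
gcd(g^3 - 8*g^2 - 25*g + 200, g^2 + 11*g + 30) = g + 5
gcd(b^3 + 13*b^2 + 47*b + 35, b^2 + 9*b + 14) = b + 7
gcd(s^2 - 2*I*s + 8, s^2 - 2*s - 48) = 1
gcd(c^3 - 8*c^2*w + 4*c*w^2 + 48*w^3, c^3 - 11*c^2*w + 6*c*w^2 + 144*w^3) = -c + 6*w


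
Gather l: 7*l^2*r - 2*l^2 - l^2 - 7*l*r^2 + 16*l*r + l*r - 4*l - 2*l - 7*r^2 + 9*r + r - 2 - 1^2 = l^2*(7*r - 3) + l*(-7*r^2 + 17*r - 6) - 7*r^2 + 10*r - 3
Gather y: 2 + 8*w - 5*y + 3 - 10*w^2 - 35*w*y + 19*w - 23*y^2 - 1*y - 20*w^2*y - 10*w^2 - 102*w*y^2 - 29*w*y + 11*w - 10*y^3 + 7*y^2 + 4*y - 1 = -20*w^2 + 38*w - 10*y^3 + y^2*(-102*w - 16) + y*(-20*w^2 - 64*w - 2) + 4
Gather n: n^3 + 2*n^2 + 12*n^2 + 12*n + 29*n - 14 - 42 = n^3 + 14*n^2 + 41*n - 56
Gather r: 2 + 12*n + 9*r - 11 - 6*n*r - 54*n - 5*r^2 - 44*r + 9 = -42*n - 5*r^2 + r*(-6*n - 35)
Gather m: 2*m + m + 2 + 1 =3*m + 3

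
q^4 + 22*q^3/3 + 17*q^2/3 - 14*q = q*(q - 1)*(q + 7/3)*(q + 6)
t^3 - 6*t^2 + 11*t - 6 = (t - 3)*(t - 2)*(t - 1)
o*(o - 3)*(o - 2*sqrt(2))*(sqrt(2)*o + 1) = sqrt(2)*o^4 - 3*sqrt(2)*o^3 - 3*o^3 - 2*sqrt(2)*o^2 + 9*o^2 + 6*sqrt(2)*o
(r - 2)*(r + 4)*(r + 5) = r^3 + 7*r^2 + 2*r - 40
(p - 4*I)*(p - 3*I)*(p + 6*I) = p^3 - I*p^2 + 30*p - 72*I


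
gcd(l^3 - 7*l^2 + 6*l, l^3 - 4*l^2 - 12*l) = l^2 - 6*l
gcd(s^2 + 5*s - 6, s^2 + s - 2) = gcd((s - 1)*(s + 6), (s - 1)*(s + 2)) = s - 1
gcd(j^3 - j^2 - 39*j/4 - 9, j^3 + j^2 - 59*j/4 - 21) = j^2 - 5*j/2 - 6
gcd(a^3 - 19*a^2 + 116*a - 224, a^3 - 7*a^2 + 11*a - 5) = 1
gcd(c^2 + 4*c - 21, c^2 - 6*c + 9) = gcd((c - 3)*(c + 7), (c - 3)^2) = c - 3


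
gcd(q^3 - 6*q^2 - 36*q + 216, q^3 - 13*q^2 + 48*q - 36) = q^2 - 12*q + 36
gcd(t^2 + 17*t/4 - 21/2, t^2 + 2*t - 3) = 1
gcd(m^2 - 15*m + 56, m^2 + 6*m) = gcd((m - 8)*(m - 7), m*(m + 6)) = 1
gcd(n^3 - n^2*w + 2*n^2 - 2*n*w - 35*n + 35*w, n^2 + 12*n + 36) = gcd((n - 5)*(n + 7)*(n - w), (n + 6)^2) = 1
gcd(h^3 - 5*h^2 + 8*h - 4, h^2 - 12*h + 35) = 1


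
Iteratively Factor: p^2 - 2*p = (p - 2)*(p)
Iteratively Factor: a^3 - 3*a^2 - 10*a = (a - 5)*(a^2 + 2*a) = (a - 5)*(a + 2)*(a)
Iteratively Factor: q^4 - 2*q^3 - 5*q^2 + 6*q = (q + 2)*(q^3 - 4*q^2 + 3*q) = (q - 3)*(q + 2)*(q^2 - q) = (q - 3)*(q - 1)*(q + 2)*(q)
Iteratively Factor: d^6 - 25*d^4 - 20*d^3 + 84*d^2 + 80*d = (d + 1)*(d^5 - d^4 - 24*d^3 + 4*d^2 + 80*d) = (d + 1)*(d + 2)*(d^4 - 3*d^3 - 18*d^2 + 40*d) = (d + 1)*(d + 2)*(d + 4)*(d^3 - 7*d^2 + 10*d) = (d - 5)*(d + 1)*(d + 2)*(d + 4)*(d^2 - 2*d) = d*(d - 5)*(d + 1)*(d + 2)*(d + 4)*(d - 2)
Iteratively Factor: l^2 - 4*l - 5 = (l + 1)*(l - 5)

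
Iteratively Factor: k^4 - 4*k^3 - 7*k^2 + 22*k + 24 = (k + 1)*(k^3 - 5*k^2 - 2*k + 24) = (k + 1)*(k + 2)*(k^2 - 7*k + 12) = (k - 3)*(k + 1)*(k + 2)*(k - 4)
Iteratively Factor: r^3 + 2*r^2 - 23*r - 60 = (r - 5)*(r^2 + 7*r + 12) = (r - 5)*(r + 4)*(r + 3)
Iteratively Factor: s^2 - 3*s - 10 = (s + 2)*(s - 5)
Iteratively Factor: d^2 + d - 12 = (d - 3)*(d + 4)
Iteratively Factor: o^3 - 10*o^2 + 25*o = (o)*(o^2 - 10*o + 25) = o*(o - 5)*(o - 5)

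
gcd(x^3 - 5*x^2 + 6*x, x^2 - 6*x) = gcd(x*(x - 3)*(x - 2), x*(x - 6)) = x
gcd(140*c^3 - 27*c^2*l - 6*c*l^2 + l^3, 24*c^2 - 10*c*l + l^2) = 4*c - l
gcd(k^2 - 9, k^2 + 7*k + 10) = 1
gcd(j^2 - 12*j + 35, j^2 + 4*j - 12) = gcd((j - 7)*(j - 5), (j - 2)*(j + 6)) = 1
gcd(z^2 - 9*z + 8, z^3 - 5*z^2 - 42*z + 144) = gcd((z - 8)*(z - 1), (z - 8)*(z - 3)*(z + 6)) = z - 8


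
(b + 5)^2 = b^2 + 10*b + 25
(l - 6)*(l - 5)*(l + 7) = l^3 - 4*l^2 - 47*l + 210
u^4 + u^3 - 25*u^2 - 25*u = u*(u - 5)*(u + 1)*(u + 5)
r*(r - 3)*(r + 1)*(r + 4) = r^4 + 2*r^3 - 11*r^2 - 12*r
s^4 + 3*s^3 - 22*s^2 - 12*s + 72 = (s - 3)*(s - 2)*(s + 2)*(s + 6)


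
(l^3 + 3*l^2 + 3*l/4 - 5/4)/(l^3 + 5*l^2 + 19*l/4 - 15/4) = (l + 1)/(l + 3)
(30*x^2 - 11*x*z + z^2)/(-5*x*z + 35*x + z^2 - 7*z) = (-6*x + z)/(z - 7)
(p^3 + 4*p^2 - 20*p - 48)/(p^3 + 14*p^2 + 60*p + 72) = (p - 4)/(p + 6)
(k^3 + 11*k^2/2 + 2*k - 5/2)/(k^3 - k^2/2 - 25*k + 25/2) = (k + 1)/(k - 5)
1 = 1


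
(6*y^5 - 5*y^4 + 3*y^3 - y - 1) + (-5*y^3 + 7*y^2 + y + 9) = 6*y^5 - 5*y^4 - 2*y^3 + 7*y^2 + 8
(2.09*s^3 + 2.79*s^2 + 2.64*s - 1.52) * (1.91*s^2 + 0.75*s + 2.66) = 3.9919*s^5 + 6.8964*s^4 + 12.6943*s^3 + 6.4982*s^2 + 5.8824*s - 4.0432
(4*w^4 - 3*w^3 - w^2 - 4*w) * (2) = 8*w^4 - 6*w^3 - 2*w^2 - 8*w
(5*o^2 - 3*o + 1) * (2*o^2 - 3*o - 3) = 10*o^4 - 21*o^3 - 4*o^2 + 6*o - 3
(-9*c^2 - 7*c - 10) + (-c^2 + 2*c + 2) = -10*c^2 - 5*c - 8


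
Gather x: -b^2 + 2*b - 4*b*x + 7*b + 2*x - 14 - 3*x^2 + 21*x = -b^2 + 9*b - 3*x^2 + x*(23 - 4*b) - 14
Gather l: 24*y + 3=24*y + 3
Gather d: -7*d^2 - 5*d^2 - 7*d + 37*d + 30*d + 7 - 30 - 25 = -12*d^2 + 60*d - 48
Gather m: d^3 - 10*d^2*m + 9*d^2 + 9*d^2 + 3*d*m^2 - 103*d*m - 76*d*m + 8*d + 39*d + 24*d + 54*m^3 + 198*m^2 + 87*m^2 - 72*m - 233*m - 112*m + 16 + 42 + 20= d^3 + 18*d^2 + 71*d + 54*m^3 + m^2*(3*d + 285) + m*(-10*d^2 - 179*d - 417) + 78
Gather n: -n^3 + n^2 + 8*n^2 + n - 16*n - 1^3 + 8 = -n^3 + 9*n^2 - 15*n + 7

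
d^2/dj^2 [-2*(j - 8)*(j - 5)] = -4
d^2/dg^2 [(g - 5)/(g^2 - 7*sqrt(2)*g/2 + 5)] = 4*((g - 5)*(4*g - 7*sqrt(2))^2 + (-6*g + 7*sqrt(2) + 10)*(2*g^2 - 7*sqrt(2)*g + 10))/(2*g^2 - 7*sqrt(2)*g + 10)^3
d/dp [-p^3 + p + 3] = 1 - 3*p^2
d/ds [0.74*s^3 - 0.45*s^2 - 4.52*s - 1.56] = 2.22*s^2 - 0.9*s - 4.52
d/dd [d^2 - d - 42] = 2*d - 1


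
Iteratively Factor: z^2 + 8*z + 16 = (z + 4)*(z + 4)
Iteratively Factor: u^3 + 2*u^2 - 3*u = (u)*(u^2 + 2*u - 3) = u*(u + 3)*(u - 1)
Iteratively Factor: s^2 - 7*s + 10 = (s - 2)*(s - 5)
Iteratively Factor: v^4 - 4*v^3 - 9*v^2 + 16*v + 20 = (v + 1)*(v^3 - 5*v^2 - 4*v + 20) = (v + 1)*(v + 2)*(v^2 - 7*v + 10) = (v - 2)*(v + 1)*(v + 2)*(v - 5)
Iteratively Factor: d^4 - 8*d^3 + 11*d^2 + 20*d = (d)*(d^3 - 8*d^2 + 11*d + 20) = d*(d + 1)*(d^2 - 9*d + 20) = d*(d - 5)*(d + 1)*(d - 4)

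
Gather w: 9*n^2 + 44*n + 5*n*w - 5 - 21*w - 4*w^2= 9*n^2 + 44*n - 4*w^2 + w*(5*n - 21) - 5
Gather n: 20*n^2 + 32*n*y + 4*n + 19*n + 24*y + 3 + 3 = 20*n^2 + n*(32*y + 23) + 24*y + 6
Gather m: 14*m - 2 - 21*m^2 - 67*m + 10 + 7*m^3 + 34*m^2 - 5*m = 7*m^3 + 13*m^2 - 58*m + 8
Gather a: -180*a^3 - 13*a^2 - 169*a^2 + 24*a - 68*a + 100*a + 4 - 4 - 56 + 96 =-180*a^3 - 182*a^2 + 56*a + 40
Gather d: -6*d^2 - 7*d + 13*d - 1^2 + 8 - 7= -6*d^2 + 6*d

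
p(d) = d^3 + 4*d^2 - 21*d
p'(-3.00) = -18.00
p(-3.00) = 72.00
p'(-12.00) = 315.00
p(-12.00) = -900.00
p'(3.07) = 31.83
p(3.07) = 2.16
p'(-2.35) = -23.23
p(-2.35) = 58.46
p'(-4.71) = 7.87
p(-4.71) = 83.16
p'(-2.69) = -20.81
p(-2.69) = 65.97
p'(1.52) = -1.91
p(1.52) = -19.17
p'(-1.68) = -25.97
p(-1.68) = 41.83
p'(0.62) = -14.89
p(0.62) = -11.24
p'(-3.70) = -9.53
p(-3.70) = 81.81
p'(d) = 3*d^2 + 8*d - 21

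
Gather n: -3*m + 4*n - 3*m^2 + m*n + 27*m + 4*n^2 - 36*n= -3*m^2 + 24*m + 4*n^2 + n*(m - 32)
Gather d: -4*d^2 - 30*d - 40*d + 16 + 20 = -4*d^2 - 70*d + 36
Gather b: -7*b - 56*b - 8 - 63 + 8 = -63*b - 63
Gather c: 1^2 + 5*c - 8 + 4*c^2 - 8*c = 4*c^2 - 3*c - 7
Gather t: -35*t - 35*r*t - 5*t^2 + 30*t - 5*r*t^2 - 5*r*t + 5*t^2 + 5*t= -5*r*t^2 - 40*r*t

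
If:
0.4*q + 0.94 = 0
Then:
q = -2.35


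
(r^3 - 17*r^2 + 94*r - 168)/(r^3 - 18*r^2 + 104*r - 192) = (r - 7)/(r - 8)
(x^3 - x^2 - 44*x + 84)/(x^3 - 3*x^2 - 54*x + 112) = (x - 6)/(x - 8)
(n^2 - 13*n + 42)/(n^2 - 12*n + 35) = (n - 6)/(n - 5)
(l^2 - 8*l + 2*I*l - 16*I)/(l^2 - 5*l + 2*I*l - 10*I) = (l - 8)/(l - 5)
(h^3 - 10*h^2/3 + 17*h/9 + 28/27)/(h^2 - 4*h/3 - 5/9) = (9*h^2 - 33*h + 28)/(3*(3*h - 5))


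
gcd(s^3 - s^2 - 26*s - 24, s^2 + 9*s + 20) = s + 4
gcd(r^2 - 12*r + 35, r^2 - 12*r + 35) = r^2 - 12*r + 35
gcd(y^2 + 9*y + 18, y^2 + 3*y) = y + 3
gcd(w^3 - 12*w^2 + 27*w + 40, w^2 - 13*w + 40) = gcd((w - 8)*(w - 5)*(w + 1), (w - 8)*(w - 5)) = w^2 - 13*w + 40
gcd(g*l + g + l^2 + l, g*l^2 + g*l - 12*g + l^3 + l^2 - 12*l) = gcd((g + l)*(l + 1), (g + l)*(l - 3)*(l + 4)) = g + l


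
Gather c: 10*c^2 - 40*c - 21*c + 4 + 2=10*c^2 - 61*c + 6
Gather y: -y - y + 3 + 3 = 6 - 2*y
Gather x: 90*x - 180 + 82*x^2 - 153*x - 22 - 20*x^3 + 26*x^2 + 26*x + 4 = -20*x^3 + 108*x^2 - 37*x - 198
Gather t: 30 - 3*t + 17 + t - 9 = 38 - 2*t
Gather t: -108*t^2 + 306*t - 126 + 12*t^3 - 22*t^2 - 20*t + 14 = 12*t^3 - 130*t^2 + 286*t - 112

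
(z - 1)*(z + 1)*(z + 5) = z^3 + 5*z^2 - z - 5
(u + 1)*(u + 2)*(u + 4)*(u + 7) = u^4 + 14*u^3 + 63*u^2 + 106*u + 56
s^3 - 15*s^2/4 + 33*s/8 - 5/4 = (s - 2)*(s - 5/4)*(s - 1/2)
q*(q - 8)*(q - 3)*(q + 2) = q^4 - 9*q^3 + 2*q^2 + 48*q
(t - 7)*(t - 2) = t^2 - 9*t + 14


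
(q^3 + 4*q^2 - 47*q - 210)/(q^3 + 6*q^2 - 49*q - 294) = (q + 5)/(q + 7)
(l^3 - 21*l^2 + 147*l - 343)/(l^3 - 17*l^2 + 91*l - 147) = (l - 7)/(l - 3)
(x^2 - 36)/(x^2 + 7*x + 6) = (x - 6)/(x + 1)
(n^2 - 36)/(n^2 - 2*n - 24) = (n + 6)/(n + 4)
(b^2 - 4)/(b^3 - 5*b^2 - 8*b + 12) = (b - 2)/(b^2 - 7*b + 6)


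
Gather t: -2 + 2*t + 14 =2*t + 12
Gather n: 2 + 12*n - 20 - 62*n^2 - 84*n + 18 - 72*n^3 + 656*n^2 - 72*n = -72*n^3 + 594*n^2 - 144*n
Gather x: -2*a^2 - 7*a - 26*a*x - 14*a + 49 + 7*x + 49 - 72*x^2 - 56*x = -2*a^2 - 21*a - 72*x^2 + x*(-26*a - 49) + 98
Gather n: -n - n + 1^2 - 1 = -2*n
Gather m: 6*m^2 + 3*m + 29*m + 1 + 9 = 6*m^2 + 32*m + 10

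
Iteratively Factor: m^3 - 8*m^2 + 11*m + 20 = (m - 5)*(m^2 - 3*m - 4) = (m - 5)*(m - 4)*(m + 1)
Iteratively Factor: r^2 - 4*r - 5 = (r - 5)*(r + 1)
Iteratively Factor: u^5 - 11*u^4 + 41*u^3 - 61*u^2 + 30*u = (u - 5)*(u^4 - 6*u^3 + 11*u^2 - 6*u) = (u - 5)*(u - 2)*(u^3 - 4*u^2 + 3*u) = u*(u - 5)*(u - 2)*(u^2 - 4*u + 3) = u*(u - 5)*(u - 2)*(u - 1)*(u - 3)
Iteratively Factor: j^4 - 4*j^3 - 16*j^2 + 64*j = (j - 4)*(j^3 - 16*j) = (j - 4)*(j + 4)*(j^2 - 4*j) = j*(j - 4)*(j + 4)*(j - 4)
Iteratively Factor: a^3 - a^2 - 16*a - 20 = (a + 2)*(a^2 - 3*a - 10) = (a + 2)^2*(a - 5)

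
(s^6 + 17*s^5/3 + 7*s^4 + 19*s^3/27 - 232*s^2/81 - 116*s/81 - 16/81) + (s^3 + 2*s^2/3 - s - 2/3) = s^6 + 17*s^5/3 + 7*s^4 + 46*s^3/27 - 178*s^2/81 - 197*s/81 - 70/81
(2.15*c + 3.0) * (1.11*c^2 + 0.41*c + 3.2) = 2.3865*c^3 + 4.2115*c^2 + 8.11*c + 9.6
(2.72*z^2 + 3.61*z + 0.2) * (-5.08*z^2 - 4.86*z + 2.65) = -13.8176*z^4 - 31.558*z^3 - 11.3526*z^2 + 8.5945*z + 0.53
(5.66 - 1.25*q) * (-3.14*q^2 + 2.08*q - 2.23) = 3.925*q^3 - 20.3724*q^2 + 14.5603*q - 12.6218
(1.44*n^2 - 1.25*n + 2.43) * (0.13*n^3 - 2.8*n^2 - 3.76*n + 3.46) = 0.1872*n^5 - 4.1945*n^4 - 1.5985*n^3 + 2.8784*n^2 - 13.4618*n + 8.4078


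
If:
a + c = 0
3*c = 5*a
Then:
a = 0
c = 0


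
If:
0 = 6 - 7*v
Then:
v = 6/7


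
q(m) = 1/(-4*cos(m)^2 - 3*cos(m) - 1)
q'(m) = (-8*sin(m)*cos(m) - 3*sin(m))/(-4*cos(m)^2 - 3*cos(m) - 1)^2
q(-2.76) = -0.60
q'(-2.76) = -0.60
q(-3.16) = -0.50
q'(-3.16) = 0.02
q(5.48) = -0.20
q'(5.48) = 0.25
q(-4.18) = -1.97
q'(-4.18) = 3.54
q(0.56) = -0.16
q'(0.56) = -0.13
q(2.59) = -0.74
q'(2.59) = 1.10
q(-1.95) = -2.29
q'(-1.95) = 0.19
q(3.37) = -0.53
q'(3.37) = -0.31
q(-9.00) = -0.63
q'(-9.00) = -0.70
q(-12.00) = -0.16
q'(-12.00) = -0.13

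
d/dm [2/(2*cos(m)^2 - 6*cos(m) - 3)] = 4*(2*cos(m) - 3)*sin(m)/(6*cos(m) - cos(2*m) + 2)^2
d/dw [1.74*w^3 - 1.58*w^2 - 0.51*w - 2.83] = 5.22*w^2 - 3.16*w - 0.51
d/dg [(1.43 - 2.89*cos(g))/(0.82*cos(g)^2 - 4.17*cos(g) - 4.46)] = (-2.3698*cos(g)^2 + 2.3452*cos(g) - 18.8525)*sin(g)/(0.6724*cos(g)^4 - 6.8388*cos(g)^3 + 10.0745*cos(g)^2 + 37.1964*cos(g) + 19.8916)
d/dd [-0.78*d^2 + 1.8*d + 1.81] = 1.8 - 1.56*d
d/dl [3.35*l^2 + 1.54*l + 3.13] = 6.7*l + 1.54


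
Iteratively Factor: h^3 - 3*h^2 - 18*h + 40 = (h + 4)*(h^2 - 7*h + 10) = (h - 2)*(h + 4)*(h - 5)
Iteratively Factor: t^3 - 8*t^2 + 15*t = (t - 5)*(t^2 - 3*t) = t*(t - 5)*(t - 3)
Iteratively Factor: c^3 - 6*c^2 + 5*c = (c - 1)*(c^2 - 5*c) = c*(c - 1)*(c - 5)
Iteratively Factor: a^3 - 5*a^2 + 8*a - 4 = (a - 2)*(a^2 - 3*a + 2) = (a - 2)^2*(a - 1)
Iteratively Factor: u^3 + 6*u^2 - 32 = (u + 4)*(u^2 + 2*u - 8) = (u + 4)^2*(u - 2)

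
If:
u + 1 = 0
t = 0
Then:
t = 0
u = -1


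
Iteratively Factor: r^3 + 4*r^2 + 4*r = (r)*(r^2 + 4*r + 4) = r*(r + 2)*(r + 2)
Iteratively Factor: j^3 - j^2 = (j)*(j^2 - j) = j*(j - 1)*(j)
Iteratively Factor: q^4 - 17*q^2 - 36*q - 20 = (q + 2)*(q^3 - 2*q^2 - 13*q - 10) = (q + 2)^2*(q^2 - 4*q - 5) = (q + 1)*(q + 2)^2*(q - 5)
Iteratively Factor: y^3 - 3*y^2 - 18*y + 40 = (y + 4)*(y^2 - 7*y + 10) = (y - 5)*(y + 4)*(y - 2)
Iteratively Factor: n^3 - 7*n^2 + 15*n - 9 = (n - 1)*(n^2 - 6*n + 9) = (n - 3)*(n - 1)*(n - 3)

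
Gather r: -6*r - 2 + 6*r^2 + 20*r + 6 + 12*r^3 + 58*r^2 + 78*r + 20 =12*r^3 + 64*r^2 + 92*r + 24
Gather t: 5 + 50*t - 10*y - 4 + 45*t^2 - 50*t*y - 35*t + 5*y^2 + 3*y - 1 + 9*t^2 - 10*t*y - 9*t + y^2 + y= 54*t^2 + t*(6 - 60*y) + 6*y^2 - 6*y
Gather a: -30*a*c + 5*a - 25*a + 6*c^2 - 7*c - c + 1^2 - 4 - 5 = a*(-30*c - 20) + 6*c^2 - 8*c - 8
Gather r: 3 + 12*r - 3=12*r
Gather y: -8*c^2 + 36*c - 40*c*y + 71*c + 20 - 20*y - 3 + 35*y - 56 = -8*c^2 + 107*c + y*(15 - 40*c) - 39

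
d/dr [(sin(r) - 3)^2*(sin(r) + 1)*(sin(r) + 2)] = (4*sin(r)^3 - 9*sin(r)^2 - 14*sin(r) + 15)*cos(r)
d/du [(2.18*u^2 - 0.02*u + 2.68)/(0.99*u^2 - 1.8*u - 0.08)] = (-3.9042*u^2 - 5.6552*u + 4.8256)/(0.9801*u^4 - 3.564*u^3 + 3.0816*u^2 + 0.288*u + 0.0064)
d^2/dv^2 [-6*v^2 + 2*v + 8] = -12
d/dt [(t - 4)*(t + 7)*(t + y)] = 3*t^2 + 2*t*y + 6*t + 3*y - 28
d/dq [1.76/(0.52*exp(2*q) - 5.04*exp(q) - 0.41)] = (8.8704 - 1.8304*exp(q))*exp(q)/(-0.52*exp(2*q) + 5.04*exp(q) + 0.41)^2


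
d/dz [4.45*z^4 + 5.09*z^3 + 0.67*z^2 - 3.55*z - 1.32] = 17.8*z^3 + 15.27*z^2 + 1.34*z - 3.55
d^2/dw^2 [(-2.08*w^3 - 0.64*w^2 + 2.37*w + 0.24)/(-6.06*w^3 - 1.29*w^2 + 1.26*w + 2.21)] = (14.485824*w^6 - 426.917304*w^5 + 146.672604*w^4 + 66.442974*w^3 - 326.58732*w^2 + 3.46900200000001*w + 17.320172)/(222.545016*w^9 + 142.120332*w^8 - 108.56187*w^7 - 300.430323*w^6 - 81.086454*w^5 + 96.359085*w^4 + 108.345366*w^3 + 8.375679*w^2 - 18.461898*w - 10.793861)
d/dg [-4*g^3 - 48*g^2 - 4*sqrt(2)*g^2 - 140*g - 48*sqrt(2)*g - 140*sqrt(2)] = -12*g^2 - 96*g - 8*sqrt(2)*g - 140 - 48*sqrt(2)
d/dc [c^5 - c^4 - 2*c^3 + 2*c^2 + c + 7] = 5*c^4 - 4*c^3 - 6*c^2 + 4*c + 1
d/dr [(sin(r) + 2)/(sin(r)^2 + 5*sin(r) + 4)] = (-4*sin(r) + cos(r)^2 - 7)*cos(r)/(sin(r)^2 + 5*sin(r) + 4)^2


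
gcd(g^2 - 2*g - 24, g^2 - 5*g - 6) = g - 6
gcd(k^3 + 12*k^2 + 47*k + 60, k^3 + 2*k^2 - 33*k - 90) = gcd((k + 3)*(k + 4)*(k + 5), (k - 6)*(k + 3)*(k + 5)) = k^2 + 8*k + 15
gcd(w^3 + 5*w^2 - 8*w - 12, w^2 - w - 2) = w^2 - w - 2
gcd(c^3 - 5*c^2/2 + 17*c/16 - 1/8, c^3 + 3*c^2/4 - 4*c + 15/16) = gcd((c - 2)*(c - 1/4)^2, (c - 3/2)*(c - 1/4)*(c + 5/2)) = c - 1/4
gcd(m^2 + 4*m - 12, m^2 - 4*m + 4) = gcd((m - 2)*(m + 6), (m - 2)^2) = m - 2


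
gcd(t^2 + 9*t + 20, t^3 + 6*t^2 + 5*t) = t + 5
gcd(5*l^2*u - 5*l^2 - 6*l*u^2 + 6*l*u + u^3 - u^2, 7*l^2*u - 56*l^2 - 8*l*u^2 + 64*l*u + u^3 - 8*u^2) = -l + u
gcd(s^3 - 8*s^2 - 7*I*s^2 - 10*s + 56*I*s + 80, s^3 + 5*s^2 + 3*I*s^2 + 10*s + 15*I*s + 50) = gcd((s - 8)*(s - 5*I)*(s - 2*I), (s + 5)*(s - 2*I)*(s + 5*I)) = s - 2*I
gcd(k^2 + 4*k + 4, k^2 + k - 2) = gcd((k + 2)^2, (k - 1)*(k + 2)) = k + 2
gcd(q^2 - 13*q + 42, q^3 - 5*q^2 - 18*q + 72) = q - 6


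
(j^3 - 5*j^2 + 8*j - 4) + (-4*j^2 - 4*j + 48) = j^3 - 9*j^2 + 4*j + 44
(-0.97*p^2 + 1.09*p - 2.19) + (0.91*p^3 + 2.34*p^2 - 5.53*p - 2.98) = 0.91*p^3 + 1.37*p^2 - 4.44*p - 5.17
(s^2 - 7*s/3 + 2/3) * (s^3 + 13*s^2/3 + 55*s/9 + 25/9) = s^5 + 2*s^4 - 10*s^3/3 - 232*s^2/27 - 65*s/27 + 50/27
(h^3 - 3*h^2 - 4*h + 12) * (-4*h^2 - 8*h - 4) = -4*h^5 + 4*h^4 + 36*h^3 - 4*h^2 - 80*h - 48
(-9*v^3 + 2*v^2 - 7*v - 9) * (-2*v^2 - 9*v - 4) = 18*v^5 + 77*v^4 + 32*v^3 + 73*v^2 + 109*v + 36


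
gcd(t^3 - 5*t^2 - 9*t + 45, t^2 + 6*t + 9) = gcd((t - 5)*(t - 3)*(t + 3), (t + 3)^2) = t + 3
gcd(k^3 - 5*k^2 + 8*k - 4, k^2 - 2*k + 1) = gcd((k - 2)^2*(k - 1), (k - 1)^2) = k - 1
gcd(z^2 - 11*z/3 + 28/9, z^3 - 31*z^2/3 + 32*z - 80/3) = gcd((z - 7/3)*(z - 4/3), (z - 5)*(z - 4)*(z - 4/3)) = z - 4/3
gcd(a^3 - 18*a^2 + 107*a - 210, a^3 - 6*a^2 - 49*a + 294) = a^2 - 13*a + 42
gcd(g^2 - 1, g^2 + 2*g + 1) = g + 1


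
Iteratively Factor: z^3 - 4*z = (z + 2)*(z^2 - 2*z) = z*(z + 2)*(z - 2)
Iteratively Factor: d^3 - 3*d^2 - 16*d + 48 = (d + 4)*(d^2 - 7*d + 12) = (d - 4)*(d + 4)*(d - 3)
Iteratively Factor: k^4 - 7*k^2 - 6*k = (k + 2)*(k^3 - 2*k^2 - 3*k) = (k + 1)*(k + 2)*(k^2 - 3*k) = k*(k + 1)*(k + 2)*(k - 3)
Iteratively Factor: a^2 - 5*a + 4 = (a - 4)*(a - 1)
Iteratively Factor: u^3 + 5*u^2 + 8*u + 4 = (u + 2)*(u^2 + 3*u + 2) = (u + 1)*(u + 2)*(u + 2)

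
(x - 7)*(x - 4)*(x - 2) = x^3 - 13*x^2 + 50*x - 56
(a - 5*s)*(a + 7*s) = a^2 + 2*a*s - 35*s^2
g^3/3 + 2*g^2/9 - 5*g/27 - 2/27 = (g/3 + 1/3)*(g - 2/3)*(g + 1/3)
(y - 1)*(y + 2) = y^2 + y - 2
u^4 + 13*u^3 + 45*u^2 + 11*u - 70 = (u - 1)*(u + 2)*(u + 5)*(u + 7)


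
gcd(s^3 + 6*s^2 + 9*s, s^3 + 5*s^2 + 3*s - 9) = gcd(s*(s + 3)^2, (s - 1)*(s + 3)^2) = s^2 + 6*s + 9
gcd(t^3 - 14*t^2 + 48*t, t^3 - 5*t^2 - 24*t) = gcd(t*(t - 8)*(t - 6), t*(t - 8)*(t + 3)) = t^2 - 8*t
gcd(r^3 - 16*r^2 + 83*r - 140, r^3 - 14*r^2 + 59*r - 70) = r^2 - 12*r + 35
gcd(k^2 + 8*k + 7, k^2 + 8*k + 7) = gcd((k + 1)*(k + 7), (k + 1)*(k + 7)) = k^2 + 8*k + 7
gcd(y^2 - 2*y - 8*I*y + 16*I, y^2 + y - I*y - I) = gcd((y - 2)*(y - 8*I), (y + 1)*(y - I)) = 1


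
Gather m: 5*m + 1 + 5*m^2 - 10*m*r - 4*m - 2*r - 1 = 5*m^2 + m*(1 - 10*r) - 2*r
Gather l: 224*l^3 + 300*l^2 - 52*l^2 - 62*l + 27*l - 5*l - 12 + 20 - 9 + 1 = 224*l^3 + 248*l^2 - 40*l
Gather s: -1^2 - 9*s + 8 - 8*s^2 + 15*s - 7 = -8*s^2 + 6*s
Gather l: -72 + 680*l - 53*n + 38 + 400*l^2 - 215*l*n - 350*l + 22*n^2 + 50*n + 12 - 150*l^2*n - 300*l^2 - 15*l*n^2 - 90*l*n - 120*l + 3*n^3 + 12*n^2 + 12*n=l^2*(100 - 150*n) + l*(-15*n^2 - 305*n + 210) + 3*n^3 + 34*n^2 + 9*n - 22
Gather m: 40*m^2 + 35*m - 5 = 40*m^2 + 35*m - 5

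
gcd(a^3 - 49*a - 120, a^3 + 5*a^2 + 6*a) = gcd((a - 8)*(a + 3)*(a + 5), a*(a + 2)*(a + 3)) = a + 3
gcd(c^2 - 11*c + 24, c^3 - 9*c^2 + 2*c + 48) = c^2 - 11*c + 24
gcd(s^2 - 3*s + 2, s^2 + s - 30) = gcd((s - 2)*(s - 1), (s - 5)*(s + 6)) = 1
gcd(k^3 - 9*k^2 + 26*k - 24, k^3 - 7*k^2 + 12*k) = k^2 - 7*k + 12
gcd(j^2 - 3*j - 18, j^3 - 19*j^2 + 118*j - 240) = j - 6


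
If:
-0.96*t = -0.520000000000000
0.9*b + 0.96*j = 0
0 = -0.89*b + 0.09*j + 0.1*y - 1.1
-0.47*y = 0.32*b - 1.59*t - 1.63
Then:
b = -0.55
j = 0.51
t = 0.54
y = 5.67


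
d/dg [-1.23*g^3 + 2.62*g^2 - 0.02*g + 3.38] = -3.69*g^2 + 5.24*g - 0.02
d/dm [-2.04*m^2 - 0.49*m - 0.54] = -4.08*m - 0.49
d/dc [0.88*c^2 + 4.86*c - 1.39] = 1.76*c + 4.86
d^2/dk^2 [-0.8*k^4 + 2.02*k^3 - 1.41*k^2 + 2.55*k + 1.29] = -9.6*k^2 + 12.12*k - 2.82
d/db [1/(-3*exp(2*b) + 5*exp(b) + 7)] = (6*exp(b) - 5)*exp(b)/(-3*exp(2*b) + 5*exp(b) + 7)^2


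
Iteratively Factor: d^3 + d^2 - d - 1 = (d - 1)*(d^2 + 2*d + 1) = (d - 1)*(d + 1)*(d + 1)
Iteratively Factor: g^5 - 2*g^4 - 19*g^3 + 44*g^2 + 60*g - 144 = (g + 2)*(g^4 - 4*g^3 - 11*g^2 + 66*g - 72) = (g - 3)*(g + 2)*(g^3 - g^2 - 14*g + 24) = (g - 3)*(g - 2)*(g + 2)*(g^2 + g - 12) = (g - 3)*(g - 2)*(g + 2)*(g + 4)*(g - 3)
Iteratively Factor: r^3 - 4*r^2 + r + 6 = (r + 1)*(r^2 - 5*r + 6) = (r - 2)*(r + 1)*(r - 3)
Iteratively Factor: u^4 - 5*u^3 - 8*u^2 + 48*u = (u)*(u^3 - 5*u^2 - 8*u + 48) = u*(u + 3)*(u^2 - 8*u + 16) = u*(u - 4)*(u + 3)*(u - 4)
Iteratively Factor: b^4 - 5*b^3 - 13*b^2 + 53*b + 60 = (b - 4)*(b^3 - b^2 - 17*b - 15) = (b - 4)*(b + 3)*(b^2 - 4*b - 5) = (b - 5)*(b - 4)*(b + 3)*(b + 1)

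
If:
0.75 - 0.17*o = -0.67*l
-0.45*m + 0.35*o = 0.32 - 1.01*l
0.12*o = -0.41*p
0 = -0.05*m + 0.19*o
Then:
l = -1.45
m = -4.99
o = -1.31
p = 0.38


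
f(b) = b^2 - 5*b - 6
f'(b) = 2*b - 5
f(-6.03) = 60.51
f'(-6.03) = -17.06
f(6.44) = 3.27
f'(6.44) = 7.88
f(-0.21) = -4.91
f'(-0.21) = -5.42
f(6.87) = 6.85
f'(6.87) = 8.74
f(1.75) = -11.69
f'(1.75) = -1.50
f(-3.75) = 26.81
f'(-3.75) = -12.50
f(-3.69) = 26.07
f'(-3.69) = -12.38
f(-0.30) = -4.41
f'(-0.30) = -5.60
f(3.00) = -12.00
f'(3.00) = 1.00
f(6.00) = 0.00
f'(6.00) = 7.00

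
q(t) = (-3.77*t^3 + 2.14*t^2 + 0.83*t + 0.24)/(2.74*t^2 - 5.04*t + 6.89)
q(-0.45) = 0.07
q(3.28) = -5.40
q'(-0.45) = -0.30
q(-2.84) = 2.34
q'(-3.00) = -1.27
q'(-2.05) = -1.14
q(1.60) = -1.44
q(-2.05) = 1.39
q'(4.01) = -1.65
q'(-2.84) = -1.25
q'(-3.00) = -1.27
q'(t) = (5.04 - 5.48*t)*(-3.77*t^3 + 2.14*t^2 + 0.83*t + 0.24)/(2.74*t^2 - 5.04*t + 6.89)^2 + (-11.31*t^2 + 4.28*t + 0.83)/(2.74*t^2 - 5.04*t + 6.89) = (-10.3298*t^4 + 38.0016*t^3 - 90.9857*t^2 + 28.174*t + 6.9283)/(7.5076*t^4 - 27.6192*t^3 + 63.1588*t^2 - 69.4512*t + 47.4721)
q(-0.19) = 0.02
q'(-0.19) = -0.03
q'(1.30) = -2.28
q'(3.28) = -1.87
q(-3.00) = 2.55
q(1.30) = -0.67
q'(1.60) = -2.73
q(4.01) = -6.67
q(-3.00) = 2.55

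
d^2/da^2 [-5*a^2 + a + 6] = -10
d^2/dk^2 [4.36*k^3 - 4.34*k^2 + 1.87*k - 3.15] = 26.16*k - 8.68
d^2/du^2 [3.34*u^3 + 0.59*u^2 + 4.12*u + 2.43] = 20.04*u + 1.18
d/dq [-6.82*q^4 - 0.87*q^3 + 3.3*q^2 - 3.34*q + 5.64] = -27.28*q^3 - 2.61*q^2 + 6.6*q - 3.34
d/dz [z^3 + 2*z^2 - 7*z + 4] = 3*z^2 + 4*z - 7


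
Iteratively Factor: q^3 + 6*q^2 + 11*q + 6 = (q + 2)*(q^2 + 4*q + 3) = (q + 2)*(q + 3)*(q + 1)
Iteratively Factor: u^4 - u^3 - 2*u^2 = (u)*(u^3 - u^2 - 2*u) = u^2*(u^2 - u - 2) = u^2*(u + 1)*(u - 2)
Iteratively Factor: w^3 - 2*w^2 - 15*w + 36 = (w + 4)*(w^2 - 6*w + 9) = (w - 3)*(w + 4)*(w - 3)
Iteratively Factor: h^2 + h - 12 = (h + 4)*(h - 3)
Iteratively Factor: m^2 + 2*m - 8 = (m + 4)*(m - 2)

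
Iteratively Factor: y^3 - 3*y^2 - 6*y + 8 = (y - 1)*(y^2 - 2*y - 8) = (y - 4)*(y - 1)*(y + 2)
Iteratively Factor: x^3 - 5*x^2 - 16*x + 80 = (x - 4)*(x^2 - x - 20) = (x - 4)*(x + 4)*(x - 5)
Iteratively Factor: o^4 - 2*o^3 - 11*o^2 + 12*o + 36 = (o + 2)*(o^3 - 4*o^2 - 3*o + 18) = (o - 3)*(o + 2)*(o^2 - o - 6) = (o - 3)*(o + 2)^2*(o - 3)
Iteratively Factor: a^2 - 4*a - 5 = (a - 5)*(a + 1)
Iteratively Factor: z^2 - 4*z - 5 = (z - 5)*(z + 1)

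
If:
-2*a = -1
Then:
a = 1/2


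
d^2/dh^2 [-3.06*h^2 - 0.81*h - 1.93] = -6.12000000000000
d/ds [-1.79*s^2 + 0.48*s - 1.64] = 0.48 - 3.58*s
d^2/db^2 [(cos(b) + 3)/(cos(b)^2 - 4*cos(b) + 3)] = (8*(cos(b) - 2)^2*(cos(b) + 3)*sin(b)^2 + 2*(-6*cos(b) + cos(3*b) + 1)*(cos(b)^2 - 4*cos(b) + 3) - (cos(b)^2 - 4*cos(b) + 3)^2*cos(b))/(cos(b)^2 - 4*cos(b) + 3)^3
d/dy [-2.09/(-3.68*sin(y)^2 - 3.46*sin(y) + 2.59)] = -(15.3824*sin(y) + 7.2314)*cos(y)/(3.68*sin(y)^2 + 3.46*sin(y) - 2.59)^2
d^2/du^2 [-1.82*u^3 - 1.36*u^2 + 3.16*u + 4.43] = -10.92*u - 2.72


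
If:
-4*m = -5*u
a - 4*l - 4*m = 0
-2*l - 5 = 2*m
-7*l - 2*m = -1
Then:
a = -10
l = 6/5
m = -37/10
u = -74/25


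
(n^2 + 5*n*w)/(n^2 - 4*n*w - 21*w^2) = n*(-n - 5*w)/(-n^2 + 4*n*w + 21*w^2)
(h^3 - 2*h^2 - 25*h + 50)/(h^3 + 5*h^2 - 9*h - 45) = (h^2 - 7*h + 10)/(h^2 - 9)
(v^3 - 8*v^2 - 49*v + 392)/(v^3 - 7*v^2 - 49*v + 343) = (v - 8)/(v - 7)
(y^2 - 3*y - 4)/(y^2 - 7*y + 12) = (y + 1)/(y - 3)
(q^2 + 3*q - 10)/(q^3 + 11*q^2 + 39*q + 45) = (q - 2)/(q^2 + 6*q + 9)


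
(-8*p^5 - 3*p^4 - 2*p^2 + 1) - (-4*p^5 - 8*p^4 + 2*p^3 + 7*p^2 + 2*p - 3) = -4*p^5 + 5*p^4 - 2*p^3 - 9*p^2 - 2*p + 4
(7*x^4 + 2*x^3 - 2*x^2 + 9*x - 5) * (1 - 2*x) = -14*x^5 + 3*x^4 + 6*x^3 - 20*x^2 + 19*x - 5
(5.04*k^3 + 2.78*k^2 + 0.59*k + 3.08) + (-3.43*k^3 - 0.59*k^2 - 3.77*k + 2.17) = 1.61*k^3 + 2.19*k^2 - 3.18*k + 5.25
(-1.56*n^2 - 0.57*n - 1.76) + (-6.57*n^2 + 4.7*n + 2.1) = -8.13*n^2 + 4.13*n + 0.34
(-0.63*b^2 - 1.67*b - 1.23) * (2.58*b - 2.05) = -1.6254*b^3 - 3.0171*b^2 + 0.2501*b + 2.5215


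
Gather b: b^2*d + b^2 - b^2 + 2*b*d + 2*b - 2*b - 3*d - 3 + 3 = b^2*d + 2*b*d - 3*d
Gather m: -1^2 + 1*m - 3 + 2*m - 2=3*m - 6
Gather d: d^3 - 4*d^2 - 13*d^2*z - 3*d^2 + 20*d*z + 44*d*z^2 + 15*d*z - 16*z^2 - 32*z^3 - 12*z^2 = d^3 + d^2*(-13*z - 7) + d*(44*z^2 + 35*z) - 32*z^3 - 28*z^2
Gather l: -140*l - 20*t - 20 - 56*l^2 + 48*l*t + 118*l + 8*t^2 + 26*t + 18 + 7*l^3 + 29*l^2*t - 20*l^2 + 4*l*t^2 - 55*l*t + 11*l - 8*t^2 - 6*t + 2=7*l^3 + l^2*(29*t - 76) + l*(4*t^2 - 7*t - 11)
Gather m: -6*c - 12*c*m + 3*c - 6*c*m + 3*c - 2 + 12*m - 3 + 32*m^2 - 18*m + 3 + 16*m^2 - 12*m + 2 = 48*m^2 + m*(-18*c - 18)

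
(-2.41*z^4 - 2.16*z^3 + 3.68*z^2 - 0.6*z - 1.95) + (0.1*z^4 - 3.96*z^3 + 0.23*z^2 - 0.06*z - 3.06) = -2.31*z^4 - 6.12*z^3 + 3.91*z^2 - 0.66*z - 5.01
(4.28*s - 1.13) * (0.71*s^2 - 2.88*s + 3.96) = 3.0388*s^3 - 13.1287*s^2 + 20.2032*s - 4.4748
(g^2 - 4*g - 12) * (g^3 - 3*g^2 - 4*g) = g^5 - 7*g^4 - 4*g^3 + 52*g^2 + 48*g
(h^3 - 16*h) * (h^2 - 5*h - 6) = h^5 - 5*h^4 - 22*h^3 + 80*h^2 + 96*h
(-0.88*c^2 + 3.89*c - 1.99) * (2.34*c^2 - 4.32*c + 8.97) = -2.0592*c^4 + 12.9042*c^3 - 29.355*c^2 + 43.4901*c - 17.8503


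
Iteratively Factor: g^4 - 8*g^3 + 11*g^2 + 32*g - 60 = (g - 2)*(g^3 - 6*g^2 - g + 30) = (g - 2)*(g + 2)*(g^2 - 8*g + 15) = (g - 3)*(g - 2)*(g + 2)*(g - 5)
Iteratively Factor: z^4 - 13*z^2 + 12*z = (z - 3)*(z^3 + 3*z^2 - 4*z) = (z - 3)*(z - 1)*(z^2 + 4*z) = (z - 3)*(z - 1)*(z + 4)*(z)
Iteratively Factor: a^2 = (a)*(a)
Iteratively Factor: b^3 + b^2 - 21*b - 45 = (b - 5)*(b^2 + 6*b + 9) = (b - 5)*(b + 3)*(b + 3)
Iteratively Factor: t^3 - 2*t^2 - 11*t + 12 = (t - 4)*(t^2 + 2*t - 3) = (t - 4)*(t - 1)*(t + 3)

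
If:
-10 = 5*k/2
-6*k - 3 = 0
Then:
No Solution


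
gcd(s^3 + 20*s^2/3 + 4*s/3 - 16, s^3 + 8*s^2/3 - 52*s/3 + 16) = s^2 + 14*s/3 - 8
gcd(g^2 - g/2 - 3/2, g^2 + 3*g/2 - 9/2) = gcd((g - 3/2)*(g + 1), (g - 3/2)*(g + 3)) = g - 3/2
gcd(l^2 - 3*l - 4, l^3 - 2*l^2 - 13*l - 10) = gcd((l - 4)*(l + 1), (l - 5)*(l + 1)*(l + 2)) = l + 1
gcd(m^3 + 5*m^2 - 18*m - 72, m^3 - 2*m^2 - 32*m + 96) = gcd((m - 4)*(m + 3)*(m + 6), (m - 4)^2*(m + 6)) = m^2 + 2*m - 24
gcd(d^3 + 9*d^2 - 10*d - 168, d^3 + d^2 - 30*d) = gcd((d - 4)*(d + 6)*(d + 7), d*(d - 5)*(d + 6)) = d + 6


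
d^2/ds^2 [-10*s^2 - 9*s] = -20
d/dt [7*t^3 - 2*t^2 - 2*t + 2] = 21*t^2 - 4*t - 2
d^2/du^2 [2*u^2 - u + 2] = 4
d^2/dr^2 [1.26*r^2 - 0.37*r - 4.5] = 2.52000000000000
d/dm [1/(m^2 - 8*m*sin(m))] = 2*(4*m*cos(m) - m + 4*sin(m))/(m^2*(m - 8*sin(m))^2)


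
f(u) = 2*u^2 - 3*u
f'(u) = 4*u - 3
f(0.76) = -1.12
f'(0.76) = 0.04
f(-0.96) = 4.72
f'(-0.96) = -6.84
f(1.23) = -0.66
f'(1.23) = 1.92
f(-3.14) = 29.14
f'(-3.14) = -15.56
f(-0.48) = 1.90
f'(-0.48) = -4.92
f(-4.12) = 46.31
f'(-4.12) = -19.48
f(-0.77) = 3.50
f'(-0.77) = -6.08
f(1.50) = 0.00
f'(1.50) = 3.00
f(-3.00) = 27.00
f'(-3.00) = -15.00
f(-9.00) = 189.00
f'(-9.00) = -39.00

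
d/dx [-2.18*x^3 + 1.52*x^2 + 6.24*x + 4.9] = -6.54*x^2 + 3.04*x + 6.24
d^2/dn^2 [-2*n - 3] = 0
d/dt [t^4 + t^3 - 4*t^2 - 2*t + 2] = 4*t^3 + 3*t^2 - 8*t - 2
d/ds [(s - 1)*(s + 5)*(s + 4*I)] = 3*s^2 + 8*s*(1 + I) - 5 + 16*I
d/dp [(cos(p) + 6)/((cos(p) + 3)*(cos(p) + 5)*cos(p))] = 2*(cos(p)^3 + 13*cos(p)^2 + 48*cos(p) + 45)*sin(p)/((cos(p) + 3)^2*(cos(p) + 5)^2*cos(p)^2)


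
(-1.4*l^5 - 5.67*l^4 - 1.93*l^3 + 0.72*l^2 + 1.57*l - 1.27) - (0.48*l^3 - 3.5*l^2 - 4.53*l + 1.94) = -1.4*l^5 - 5.67*l^4 - 2.41*l^3 + 4.22*l^2 + 6.1*l - 3.21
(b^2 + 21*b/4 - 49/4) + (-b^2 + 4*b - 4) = 37*b/4 - 65/4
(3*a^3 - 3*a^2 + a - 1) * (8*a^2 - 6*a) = 24*a^5 - 42*a^4 + 26*a^3 - 14*a^2 + 6*a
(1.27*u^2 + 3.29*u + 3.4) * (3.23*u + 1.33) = 4.1021*u^3 + 12.3158*u^2 + 15.3577*u + 4.522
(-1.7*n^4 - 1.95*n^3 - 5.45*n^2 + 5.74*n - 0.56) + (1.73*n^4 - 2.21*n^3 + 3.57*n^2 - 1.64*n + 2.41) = 0.03*n^4 - 4.16*n^3 - 1.88*n^2 + 4.1*n + 1.85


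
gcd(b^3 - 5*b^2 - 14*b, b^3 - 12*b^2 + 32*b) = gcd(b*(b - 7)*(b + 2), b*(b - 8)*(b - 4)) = b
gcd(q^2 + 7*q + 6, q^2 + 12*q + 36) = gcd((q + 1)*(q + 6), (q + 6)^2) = q + 6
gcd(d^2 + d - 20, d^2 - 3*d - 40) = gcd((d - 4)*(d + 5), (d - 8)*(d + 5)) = d + 5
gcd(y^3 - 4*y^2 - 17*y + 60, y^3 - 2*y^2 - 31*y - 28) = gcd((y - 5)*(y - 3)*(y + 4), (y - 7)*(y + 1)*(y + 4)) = y + 4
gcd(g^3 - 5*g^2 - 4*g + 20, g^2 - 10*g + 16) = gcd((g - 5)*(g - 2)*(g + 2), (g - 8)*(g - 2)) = g - 2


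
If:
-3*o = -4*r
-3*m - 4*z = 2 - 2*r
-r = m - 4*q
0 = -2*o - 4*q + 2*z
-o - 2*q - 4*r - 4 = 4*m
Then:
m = 58/31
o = -88/31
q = -2/31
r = -66/31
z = -92/31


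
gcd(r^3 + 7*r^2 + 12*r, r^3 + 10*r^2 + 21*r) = r^2 + 3*r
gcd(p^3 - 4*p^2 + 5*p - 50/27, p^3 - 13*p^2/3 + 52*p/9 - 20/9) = p^2 - 7*p/3 + 10/9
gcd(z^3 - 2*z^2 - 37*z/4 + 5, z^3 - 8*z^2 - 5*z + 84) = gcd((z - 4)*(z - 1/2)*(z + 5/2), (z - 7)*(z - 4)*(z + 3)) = z - 4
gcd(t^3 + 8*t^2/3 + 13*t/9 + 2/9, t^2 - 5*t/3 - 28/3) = 1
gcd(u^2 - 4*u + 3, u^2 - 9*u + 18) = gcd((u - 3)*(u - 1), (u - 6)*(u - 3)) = u - 3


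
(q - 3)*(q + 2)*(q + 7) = q^3 + 6*q^2 - 13*q - 42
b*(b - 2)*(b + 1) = b^3 - b^2 - 2*b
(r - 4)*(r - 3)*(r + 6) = r^3 - r^2 - 30*r + 72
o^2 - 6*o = o*(o - 6)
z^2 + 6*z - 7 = (z - 1)*(z + 7)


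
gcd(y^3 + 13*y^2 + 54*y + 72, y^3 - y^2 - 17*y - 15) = y + 3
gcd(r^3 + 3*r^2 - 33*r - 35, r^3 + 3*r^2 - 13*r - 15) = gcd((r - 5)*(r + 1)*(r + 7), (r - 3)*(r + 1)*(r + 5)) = r + 1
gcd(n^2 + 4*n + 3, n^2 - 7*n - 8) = n + 1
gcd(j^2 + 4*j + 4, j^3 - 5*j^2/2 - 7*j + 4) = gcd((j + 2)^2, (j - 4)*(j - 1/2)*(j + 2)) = j + 2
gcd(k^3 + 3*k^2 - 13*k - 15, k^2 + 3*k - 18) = k - 3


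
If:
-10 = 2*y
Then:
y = -5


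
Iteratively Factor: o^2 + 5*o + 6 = (o + 2)*(o + 3)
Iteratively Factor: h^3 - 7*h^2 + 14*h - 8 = (h - 1)*(h^2 - 6*h + 8) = (h - 4)*(h - 1)*(h - 2)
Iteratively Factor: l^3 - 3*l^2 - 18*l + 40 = (l + 4)*(l^2 - 7*l + 10) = (l - 5)*(l + 4)*(l - 2)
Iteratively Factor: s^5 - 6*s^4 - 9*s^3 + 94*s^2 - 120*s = (s - 3)*(s^4 - 3*s^3 - 18*s^2 + 40*s) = (s - 5)*(s - 3)*(s^3 + 2*s^2 - 8*s) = (s - 5)*(s - 3)*(s + 4)*(s^2 - 2*s) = (s - 5)*(s - 3)*(s - 2)*(s + 4)*(s)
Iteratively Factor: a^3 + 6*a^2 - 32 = (a + 4)*(a^2 + 2*a - 8) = (a - 2)*(a + 4)*(a + 4)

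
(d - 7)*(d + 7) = d^2 - 49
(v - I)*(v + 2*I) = v^2 + I*v + 2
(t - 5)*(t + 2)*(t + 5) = t^3 + 2*t^2 - 25*t - 50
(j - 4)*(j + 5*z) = j^2 + 5*j*z - 4*j - 20*z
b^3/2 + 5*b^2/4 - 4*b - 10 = (b/2 + sqrt(2))*(b + 5/2)*(b - 2*sqrt(2))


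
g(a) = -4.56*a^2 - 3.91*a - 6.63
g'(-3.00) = 23.45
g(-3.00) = -35.94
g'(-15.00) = 132.89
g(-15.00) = -973.98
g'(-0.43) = 0.01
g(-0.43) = -5.79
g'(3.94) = -39.84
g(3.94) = -92.82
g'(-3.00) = 23.45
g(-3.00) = -35.94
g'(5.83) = -57.08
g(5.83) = -184.41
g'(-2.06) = 14.88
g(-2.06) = -17.93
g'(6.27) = -61.09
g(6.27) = -210.41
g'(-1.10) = 6.12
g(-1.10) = -7.85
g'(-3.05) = 23.91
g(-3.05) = -37.12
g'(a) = -9.12*a - 3.91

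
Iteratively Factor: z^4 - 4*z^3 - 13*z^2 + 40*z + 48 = (z + 1)*(z^3 - 5*z^2 - 8*z + 48) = (z - 4)*(z + 1)*(z^2 - z - 12) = (z - 4)^2*(z + 1)*(z + 3)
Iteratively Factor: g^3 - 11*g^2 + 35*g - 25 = (g - 5)*(g^2 - 6*g + 5) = (g - 5)^2*(g - 1)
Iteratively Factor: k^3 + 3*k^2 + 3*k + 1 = (k + 1)*(k^2 + 2*k + 1) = (k + 1)^2*(k + 1)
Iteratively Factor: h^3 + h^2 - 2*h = (h - 1)*(h^2 + 2*h) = (h - 1)*(h + 2)*(h)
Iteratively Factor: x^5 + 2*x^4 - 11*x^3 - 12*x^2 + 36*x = (x - 2)*(x^4 + 4*x^3 - 3*x^2 - 18*x) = (x - 2)^2*(x^3 + 6*x^2 + 9*x) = (x - 2)^2*(x + 3)*(x^2 + 3*x) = (x - 2)^2*(x + 3)^2*(x)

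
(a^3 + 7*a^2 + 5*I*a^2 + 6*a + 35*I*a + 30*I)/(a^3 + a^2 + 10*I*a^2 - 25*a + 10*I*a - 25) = (a + 6)/(a + 5*I)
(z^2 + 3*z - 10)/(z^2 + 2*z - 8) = (z + 5)/(z + 4)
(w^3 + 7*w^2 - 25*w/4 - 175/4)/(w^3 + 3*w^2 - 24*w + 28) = (w^2 - 25/4)/(w^2 - 4*w + 4)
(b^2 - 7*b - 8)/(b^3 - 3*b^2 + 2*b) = (b^2 - 7*b - 8)/(b*(b^2 - 3*b + 2))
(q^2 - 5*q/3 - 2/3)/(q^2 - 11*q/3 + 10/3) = (3*q + 1)/(3*q - 5)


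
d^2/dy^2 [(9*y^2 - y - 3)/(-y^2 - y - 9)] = 4*(5*y^3 + 126*y^2 - 9*y - 381)/(y^6 + 3*y^5 + 30*y^4 + 55*y^3 + 270*y^2 + 243*y + 729)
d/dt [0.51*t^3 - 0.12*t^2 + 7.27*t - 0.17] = 1.53*t^2 - 0.24*t + 7.27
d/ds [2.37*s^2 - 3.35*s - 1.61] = 4.74*s - 3.35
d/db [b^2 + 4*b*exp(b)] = 4*b*exp(b) + 2*b + 4*exp(b)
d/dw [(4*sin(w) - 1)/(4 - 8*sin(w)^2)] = 2*(-sin(w) - cos(2*w) + 2)*cos(w)/(cos(4*w) + 1)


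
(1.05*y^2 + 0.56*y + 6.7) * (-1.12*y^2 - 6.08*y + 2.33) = -1.176*y^4 - 7.0112*y^3 - 8.4623*y^2 - 39.4312*y + 15.611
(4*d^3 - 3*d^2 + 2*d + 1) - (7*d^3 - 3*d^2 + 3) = -3*d^3 + 2*d - 2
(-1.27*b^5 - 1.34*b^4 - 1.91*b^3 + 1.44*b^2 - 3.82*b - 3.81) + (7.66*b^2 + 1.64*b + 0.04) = -1.27*b^5 - 1.34*b^4 - 1.91*b^3 + 9.1*b^2 - 2.18*b - 3.77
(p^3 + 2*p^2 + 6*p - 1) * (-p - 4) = -p^4 - 6*p^3 - 14*p^2 - 23*p + 4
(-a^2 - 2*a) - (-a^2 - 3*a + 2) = a - 2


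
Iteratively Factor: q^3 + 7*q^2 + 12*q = (q)*(q^2 + 7*q + 12) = q*(q + 3)*(q + 4)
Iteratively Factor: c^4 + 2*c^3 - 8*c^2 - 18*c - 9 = (c - 3)*(c^3 + 5*c^2 + 7*c + 3) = (c - 3)*(c + 3)*(c^2 + 2*c + 1) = (c - 3)*(c + 1)*(c + 3)*(c + 1)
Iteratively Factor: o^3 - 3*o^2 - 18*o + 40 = (o - 5)*(o^2 + 2*o - 8) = (o - 5)*(o + 4)*(o - 2)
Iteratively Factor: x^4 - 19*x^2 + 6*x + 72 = (x - 3)*(x^3 + 3*x^2 - 10*x - 24) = (x - 3)*(x + 2)*(x^2 + x - 12) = (x - 3)*(x + 2)*(x + 4)*(x - 3)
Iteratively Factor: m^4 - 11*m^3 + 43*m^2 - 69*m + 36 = (m - 4)*(m^3 - 7*m^2 + 15*m - 9) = (m - 4)*(m - 1)*(m^2 - 6*m + 9) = (m - 4)*(m - 3)*(m - 1)*(m - 3)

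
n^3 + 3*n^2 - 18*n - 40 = (n - 4)*(n + 2)*(n + 5)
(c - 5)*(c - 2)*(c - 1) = c^3 - 8*c^2 + 17*c - 10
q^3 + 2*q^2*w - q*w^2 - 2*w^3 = (q - w)*(q + w)*(q + 2*w)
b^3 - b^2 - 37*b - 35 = (b - 7)*(b + 1)*(b + 5)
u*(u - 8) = u^2 - 8*u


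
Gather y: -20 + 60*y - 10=60*y - 30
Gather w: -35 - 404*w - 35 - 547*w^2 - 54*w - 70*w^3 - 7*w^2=-70*w^3 - 554*w^2 - 458*w - 70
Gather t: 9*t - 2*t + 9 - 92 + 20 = 7*t - 63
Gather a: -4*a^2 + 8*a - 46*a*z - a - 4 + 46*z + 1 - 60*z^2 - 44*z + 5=-4*a^2 + a*(7 - 46*z) - 60*z^2 + 2*z + 2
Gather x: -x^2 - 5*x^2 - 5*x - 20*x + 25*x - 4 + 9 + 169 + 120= 294 - 6*x^2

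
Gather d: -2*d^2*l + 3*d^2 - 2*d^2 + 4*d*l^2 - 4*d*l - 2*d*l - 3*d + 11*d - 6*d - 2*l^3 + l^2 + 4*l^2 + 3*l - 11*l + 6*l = d^2*(1 - 2*l) + d*(4*l^2 - 6*l + 2) - 2*l^3 + 5*l^2 - 2*l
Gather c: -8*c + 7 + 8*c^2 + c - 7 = 8*c^2 - 7*c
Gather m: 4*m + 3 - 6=4*m - 3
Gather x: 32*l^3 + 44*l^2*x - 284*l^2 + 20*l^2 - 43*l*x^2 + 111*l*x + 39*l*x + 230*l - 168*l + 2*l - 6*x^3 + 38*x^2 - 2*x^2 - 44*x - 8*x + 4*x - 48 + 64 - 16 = 32*l^3 - 264*l^2 + 64*l - 6*x^3 + x^2*(36 - 43*l) + x*(44*l^2 + 150*l - 48)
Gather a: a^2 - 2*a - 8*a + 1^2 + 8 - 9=a^2 - 10*a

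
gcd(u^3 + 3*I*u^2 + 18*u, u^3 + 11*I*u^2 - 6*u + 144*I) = u^2 + 3*I*u + 18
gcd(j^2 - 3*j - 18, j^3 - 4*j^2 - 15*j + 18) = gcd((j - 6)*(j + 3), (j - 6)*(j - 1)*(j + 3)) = j^2 - 3*j - 18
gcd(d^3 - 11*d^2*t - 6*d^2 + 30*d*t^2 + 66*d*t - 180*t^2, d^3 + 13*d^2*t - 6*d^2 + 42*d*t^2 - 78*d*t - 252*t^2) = d - 6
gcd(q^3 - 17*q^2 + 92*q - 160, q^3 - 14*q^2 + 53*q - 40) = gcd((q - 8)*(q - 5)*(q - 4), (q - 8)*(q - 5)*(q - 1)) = q^2 - 13*q + 40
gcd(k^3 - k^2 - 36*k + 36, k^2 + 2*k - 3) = k - 1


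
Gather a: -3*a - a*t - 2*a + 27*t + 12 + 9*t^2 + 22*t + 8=a*(-t - 5) + 9*t^2 + 49*t + 20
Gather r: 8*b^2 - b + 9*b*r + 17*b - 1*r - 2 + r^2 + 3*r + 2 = 8*b^2 + 16*b + r^2 + r*(9*b + 2)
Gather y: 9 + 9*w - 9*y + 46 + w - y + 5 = 10*w - 10*y + 60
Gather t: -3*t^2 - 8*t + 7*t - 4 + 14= -3*t^2 - t + 10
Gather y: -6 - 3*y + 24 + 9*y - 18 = 6*y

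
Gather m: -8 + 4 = -4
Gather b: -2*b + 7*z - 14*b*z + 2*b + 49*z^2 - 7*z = -14*b*z + 49*z^2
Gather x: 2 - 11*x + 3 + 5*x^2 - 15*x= 5*x^2 - 26*x + 5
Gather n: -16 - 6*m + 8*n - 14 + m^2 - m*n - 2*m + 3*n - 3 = m^2 - 8*m + n*(11 - m) - 33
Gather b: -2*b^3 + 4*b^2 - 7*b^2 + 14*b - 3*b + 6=-2*b^3 - 3*b^2 + 11*b + 6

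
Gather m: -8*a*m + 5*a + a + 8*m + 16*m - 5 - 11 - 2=6*a + m*(24 - 8*a) - 18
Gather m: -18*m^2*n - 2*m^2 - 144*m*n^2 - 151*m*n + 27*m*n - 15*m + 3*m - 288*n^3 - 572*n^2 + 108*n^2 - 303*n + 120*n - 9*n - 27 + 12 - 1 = m^2*(-18*n - 2) + m*(-144*n^2 - 124*n - 12) - 288*n^3 - 464*n^2 - 192*n - 16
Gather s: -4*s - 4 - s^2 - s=-s^2 - 5*s - 4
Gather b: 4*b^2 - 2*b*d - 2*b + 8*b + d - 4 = 4*b^2 + b*(6 - 2*d) + d - 4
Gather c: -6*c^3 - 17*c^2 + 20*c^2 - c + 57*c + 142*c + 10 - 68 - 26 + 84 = -6*c^3 + 3*c^2 + 198*c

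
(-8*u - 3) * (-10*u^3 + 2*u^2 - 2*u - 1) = 80*u^4 + 14*u^3 + 10*u^2 + 14*u + 3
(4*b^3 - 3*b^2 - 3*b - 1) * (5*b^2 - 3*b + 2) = 20*b^5 - 27*b^4 + 2*b^3 - 2*b^2 - 3*b - 2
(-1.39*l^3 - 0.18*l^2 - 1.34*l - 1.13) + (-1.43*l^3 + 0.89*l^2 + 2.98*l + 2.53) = -2.82*l^3 + 0.71*l^2 + 1.64*l + 1.4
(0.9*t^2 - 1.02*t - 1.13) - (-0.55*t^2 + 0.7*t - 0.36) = 1.45*t^2 - 1.72*t - 0.77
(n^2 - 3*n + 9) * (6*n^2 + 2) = 6*n^4 - 18*n^3 + 56*n^2 - 6*n + 18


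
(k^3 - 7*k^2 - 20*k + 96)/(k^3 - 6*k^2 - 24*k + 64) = (k - 3)/(k - 2)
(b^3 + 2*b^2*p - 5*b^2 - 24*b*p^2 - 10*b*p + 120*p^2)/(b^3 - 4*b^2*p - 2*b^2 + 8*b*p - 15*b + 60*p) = (b + 6*p)/(b + 3)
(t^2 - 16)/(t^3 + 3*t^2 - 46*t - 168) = (t - 4)/(t^2 - t - 42)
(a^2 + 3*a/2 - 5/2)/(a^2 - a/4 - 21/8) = 4*(-2*a^2 - 3*a + 5)/(-8*a^2 + 2*a + 21)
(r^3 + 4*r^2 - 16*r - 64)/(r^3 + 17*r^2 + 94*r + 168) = (r^2 - 16)/(r^2 + 13*r + 42)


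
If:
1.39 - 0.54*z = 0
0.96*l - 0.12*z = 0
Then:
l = 0.32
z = 2.57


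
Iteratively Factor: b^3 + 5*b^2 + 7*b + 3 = (b + 1)*(b^2 + 4*b + 3) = (b + 1)^2*(b + 3)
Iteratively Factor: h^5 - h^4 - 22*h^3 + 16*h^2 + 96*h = (h + 4)*(h^4 - 5*h^3 - 2*h^2 + 24*h) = (h + 2)*(h + 4)*(h^3 - 7*h^2 + 12*h) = (h - 4)*(h + 2)*(h + 4)*(h^2 - 3*h) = h*(h - 4)*(h + 2)*(h + 4)*(h - 3)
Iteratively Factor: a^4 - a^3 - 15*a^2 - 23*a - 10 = (a + 1)*(a^3 - 2*a^2 - 13*a - 10) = (a + 1)^2*(a^2 - 3*a - 10) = (a - 5)*(a + 1)^2*(a + 2)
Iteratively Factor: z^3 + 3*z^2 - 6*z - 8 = (z + 4)*(z^2 - z - 2) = (z - 2)*(z + 4)*(z + 1)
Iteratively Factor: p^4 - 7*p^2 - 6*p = (p + 1)*(p^3 - p^2 - 6*p) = (p - 3)*(p + 1)*(p^2 + 2*p) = (p - 3)*(p + 1)*(p + 2)*(p)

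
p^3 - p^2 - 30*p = p*(p - 6)*(p + 5)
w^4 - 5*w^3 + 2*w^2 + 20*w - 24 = (w - 3)*(w - 2)^2*(w + 2)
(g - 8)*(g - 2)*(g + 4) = g^3 - 6*g^2 - 24*g + 64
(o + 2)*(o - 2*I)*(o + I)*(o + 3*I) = o^4 + 2*o^3 + 2*I*o^3 + 5*o^2 + 4*I*o^2 + 10*o + 6*I*o + 12*I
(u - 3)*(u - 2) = u^2 - 5*u + 6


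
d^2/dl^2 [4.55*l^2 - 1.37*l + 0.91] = 9.10000000000000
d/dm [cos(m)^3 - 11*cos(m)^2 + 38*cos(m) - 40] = (-3*cos(m)^2 + 22*cos(m) - 38)*sin(m)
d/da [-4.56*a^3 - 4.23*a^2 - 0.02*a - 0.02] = -13.68*a^2 - 8.46*a - 0.02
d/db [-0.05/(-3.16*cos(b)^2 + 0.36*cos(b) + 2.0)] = (0.316*cos(b) - 0.018)*sin(b)/(-3.16*cos(b)^2 + 0.36*cos(b) + 2.0)^2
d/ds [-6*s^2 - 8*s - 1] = -12*s - 8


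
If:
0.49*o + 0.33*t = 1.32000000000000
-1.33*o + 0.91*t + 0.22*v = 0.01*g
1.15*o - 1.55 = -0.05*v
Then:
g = 33.6574440052701*v + 2.61923583662714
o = 1.34782608695652 - 0.0434782608695652*v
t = 0.0645586297760211*v + 1.99868247694335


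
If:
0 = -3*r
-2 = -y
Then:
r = 0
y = 2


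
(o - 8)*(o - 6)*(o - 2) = o^3 - 16*o^2 + 76*o - 96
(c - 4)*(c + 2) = c^2 - 2*c - 8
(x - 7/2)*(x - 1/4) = x^2 - 15*x/4 + 7/8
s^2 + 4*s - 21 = (s - 3)*(s + 7)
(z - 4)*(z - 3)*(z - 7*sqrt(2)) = z^3 - 7*sqrt(2)*z^2 - 7*z^2 + 12*z + 49*sqrt(2)*z - 84*sqrt(2)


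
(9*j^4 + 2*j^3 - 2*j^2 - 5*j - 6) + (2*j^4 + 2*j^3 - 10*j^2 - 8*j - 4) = 11*j^4 + 4*j^3 - 12*j^2 - 13*j - 10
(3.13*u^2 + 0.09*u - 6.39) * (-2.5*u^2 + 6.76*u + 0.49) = -7.825*u^4 + 20.9338*u^3 + 18.1171*u^2 - 43.1523*u - 3.1311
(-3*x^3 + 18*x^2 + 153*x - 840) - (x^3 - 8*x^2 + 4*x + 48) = -4*x^3 + 26*x^2 + 149*x - 888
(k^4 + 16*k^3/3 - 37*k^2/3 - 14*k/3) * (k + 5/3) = k^5 + 7*k^4 - 31*k^3/9 - 227*k^2/9 - 70*k/9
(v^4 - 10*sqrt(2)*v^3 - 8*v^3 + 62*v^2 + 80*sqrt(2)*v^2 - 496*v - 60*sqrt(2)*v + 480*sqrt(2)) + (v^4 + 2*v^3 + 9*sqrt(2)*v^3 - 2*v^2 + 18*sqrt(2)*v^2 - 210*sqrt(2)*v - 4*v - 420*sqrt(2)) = 2*v^4 - 6*v^3 - sqrt(2)*v^3 + 60*v^2 + 98*sqrt(2)*v^2 - 500*v - 270*sqrt(2)*v + 60*sqrt(2)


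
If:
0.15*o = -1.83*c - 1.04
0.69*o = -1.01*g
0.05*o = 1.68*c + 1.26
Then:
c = -0.70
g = -1.11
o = 1.63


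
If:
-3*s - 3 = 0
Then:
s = -1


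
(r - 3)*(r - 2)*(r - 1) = r^3 - 6*r^2 + 11*r - 6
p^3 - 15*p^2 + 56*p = p*(p - 8)*(p - 7)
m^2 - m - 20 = (m - 5)*(m + 4)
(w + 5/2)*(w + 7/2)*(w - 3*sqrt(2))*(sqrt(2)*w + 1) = sqrt(2)*w^4 - 5*w^3 + 6*sqrt(2)*w^3 - 30*w^2 + 23*sqrt(2)*w^2/4 - 175*w/4 - 18*sqrt(2)*w - 105*sqrt(2)/4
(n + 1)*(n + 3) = n^2 + 4*n + 3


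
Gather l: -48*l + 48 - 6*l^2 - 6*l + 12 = -6*l^2 - 54*l + 60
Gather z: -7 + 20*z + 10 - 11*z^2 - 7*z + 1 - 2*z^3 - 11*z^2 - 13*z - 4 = -2*z^3 - 22*z^2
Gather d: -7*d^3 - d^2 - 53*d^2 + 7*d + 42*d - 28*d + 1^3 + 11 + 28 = -7*d^3 - 54*d^2 + 21*d + 40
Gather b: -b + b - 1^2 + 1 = 0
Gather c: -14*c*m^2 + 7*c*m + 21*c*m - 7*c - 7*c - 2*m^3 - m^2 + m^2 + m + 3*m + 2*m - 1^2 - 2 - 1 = c*(-14*m^2 + 28*m - 14) - 2*m^3 + 6*m - 4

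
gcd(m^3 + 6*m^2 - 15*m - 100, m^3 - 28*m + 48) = m - 4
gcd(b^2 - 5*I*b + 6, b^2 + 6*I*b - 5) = b + I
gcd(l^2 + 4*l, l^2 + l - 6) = 1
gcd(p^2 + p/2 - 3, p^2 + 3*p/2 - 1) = p + 2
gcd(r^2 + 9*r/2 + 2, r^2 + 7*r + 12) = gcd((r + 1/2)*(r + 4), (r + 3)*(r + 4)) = r + 4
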